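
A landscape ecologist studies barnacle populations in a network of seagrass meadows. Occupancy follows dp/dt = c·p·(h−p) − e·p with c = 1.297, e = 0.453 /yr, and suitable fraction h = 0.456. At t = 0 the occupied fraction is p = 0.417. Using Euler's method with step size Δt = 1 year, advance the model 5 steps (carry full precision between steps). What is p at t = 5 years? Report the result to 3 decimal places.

Update rule: p ← p + [c·p·(h−p) − e·p]·Δt with Δt = 1.
p: 0.41700 → 0.24919  (Δp = -0.16781)
p: 0.24919 → 0.20315  (Δp = -0.04604)
p: 0.20315 → 0.17774  (Δp = -0.02540)
p: 0.17774 → 0.16137  (Δp = -0.01637)
p: 0.16137 → 0.14994  (Δp = -0.01144)

0.150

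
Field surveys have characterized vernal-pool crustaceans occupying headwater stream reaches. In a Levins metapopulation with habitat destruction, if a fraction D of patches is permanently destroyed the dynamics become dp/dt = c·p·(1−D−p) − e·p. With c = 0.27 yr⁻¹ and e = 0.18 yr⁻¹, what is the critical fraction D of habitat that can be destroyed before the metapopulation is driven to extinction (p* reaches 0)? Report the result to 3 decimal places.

The nontrivial equilibrium is p* = (1−D) − e/c; extinction occurs when this hits zero.
So D_crit = 1 − e/c = 1 − 0.18/0.27 = 1 − 0.6667 = 0.3333.
Note this equals the original equilibrium occupancy — the Levins extinction-debt result.

0.333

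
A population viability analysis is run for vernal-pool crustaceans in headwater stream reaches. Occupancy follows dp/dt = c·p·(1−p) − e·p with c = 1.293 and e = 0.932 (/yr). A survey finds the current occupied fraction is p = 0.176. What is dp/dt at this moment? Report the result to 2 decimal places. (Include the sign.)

0.02

Colonization term: c·p·(1−p) = 1.293×0.176×0.8240 = 0.18752.
Extinction term: e·p = 0.16403.
dp/dt = 0.18752 − 0.16403 = 0.02348.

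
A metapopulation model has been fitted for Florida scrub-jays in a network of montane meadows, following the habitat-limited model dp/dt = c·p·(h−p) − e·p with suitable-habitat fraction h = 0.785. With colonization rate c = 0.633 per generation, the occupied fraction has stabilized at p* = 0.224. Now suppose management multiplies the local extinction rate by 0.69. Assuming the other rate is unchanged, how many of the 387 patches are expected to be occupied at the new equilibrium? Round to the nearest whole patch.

Balance c(h−p*) = e gives e = 0.633×(0.785 − 0.22400) = 0.35511.
New p* = 0.785 − e/c = 0.785 − 0.24503/0.63300 = 0.39791.
Expected occupied = 387 × 0.39791 = 153.99 ≈ 154.

154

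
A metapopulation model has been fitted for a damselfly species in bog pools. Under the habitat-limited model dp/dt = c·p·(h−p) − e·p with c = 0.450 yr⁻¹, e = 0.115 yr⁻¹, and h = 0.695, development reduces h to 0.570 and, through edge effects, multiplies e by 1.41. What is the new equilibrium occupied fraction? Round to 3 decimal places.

Before: p* = h − e/c = 0.695 − 0.115/0.450 = 0.695 − 0.2556 = 0.4394.
After: c = 0.45, e = 0.16215, h = 0.570; p* = 0.570 − 0.16215/0.45 = 0.2097.

0.210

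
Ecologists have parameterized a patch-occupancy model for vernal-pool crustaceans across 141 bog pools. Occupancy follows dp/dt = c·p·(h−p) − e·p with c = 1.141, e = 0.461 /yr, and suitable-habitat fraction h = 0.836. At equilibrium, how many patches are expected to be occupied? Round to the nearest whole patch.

61

p* = h − e/c = 0.836 − 0.4040 = 0.4320.
Expected occupied patches = N × p* = 141 × 0.4320 = 60.91 ≈ 61.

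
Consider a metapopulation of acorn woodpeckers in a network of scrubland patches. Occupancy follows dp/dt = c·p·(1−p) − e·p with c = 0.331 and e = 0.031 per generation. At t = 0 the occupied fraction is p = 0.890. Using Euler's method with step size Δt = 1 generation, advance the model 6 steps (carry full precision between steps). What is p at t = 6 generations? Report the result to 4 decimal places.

0.9044

Update rule: p ← p + [c·p·(1−p) − e·p]·Δt with Δt = 1.
  1  |  dp/dt·Δt = +0.004815  |  p_1 = 0.894815
  2  |  dp/dt·Δt = +0.003415  |  p_2 = 0.898230
  3  |  dp/dt·Δt = +0.002413  |  p_3 = 0.900642
  4  |  dp/dt·Δt = +0.001700  |  p_4 = 0.902342
  5  |  dp/dt·Δt = +0.001195  |  p_5 = 0.903538
  6  |  dp/dt·Δt = +0.000839  |  p_6 = 0.904377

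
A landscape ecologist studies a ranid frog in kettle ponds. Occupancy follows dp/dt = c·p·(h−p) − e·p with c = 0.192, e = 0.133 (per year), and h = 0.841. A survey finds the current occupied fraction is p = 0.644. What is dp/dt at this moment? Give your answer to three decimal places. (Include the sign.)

-0.061

Colonization term: c·p·(h−p) = 0.192×0.644×0.1970 = 0.02436.
Extinction term: e·p = 0.08565.
dp/dt = 0.02436 − 0.08565 = -0.06129.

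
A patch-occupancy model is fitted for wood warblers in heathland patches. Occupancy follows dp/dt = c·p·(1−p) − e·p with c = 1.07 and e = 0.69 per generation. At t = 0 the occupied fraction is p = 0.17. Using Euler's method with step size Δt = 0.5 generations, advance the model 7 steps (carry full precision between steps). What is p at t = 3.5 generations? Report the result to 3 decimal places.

Update rule: p ← p + [c·p·(1−p) − e·p]·Δt with Δt = 0.5.
t = 0.5: p = 0.17000 + (+0.01684) = 0.18684
t = 1: p = 0.18684 + (+0.01682) = 0.20366
t = 1.5: p = 0.20366 + (+0.01650) = 0.22017
t = 2: p = 0.22017 + (+0.01590) = 0.23607
t = 2.5: p = 0.23607 + (+0.01504) = 0.25110
t = 3: p = 0.25110 + (+0.01398) = 0.26508
t = 3.5: p = 0.26508 + (+0.01277) = 0.27785

0.278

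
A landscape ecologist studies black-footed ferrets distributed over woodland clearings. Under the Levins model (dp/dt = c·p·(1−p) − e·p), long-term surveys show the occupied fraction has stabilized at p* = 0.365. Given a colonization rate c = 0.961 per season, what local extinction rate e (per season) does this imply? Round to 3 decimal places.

0.610

At equilibrium c(1−p*) = e.
e = 0.961 × (1 − 0.365) = 0.961 × 0.6350 = 0.6102.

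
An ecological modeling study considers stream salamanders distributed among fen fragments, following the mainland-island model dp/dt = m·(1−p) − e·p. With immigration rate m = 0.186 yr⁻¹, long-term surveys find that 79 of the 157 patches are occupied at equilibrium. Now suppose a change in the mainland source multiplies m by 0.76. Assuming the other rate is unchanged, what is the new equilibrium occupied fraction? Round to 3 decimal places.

Observed p* = 79/157 = 0.50318.
Balance m(1−p*) = e·p* gives e = m(1−p*)/p* = 0.186×0.49682/0.50318 = 0.18365.
New p* = m/(m+e) = 0.14136/(0.14136+0.18365) = 0.43494.

0.435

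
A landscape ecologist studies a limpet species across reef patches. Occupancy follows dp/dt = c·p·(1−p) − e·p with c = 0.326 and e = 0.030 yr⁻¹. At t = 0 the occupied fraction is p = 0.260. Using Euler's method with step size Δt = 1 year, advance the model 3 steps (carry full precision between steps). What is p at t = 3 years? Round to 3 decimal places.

0.441

Update rule: p ← p + [c·p·(1−p) − e·p]·Δt with Δt = 1.
step 1: Δp = +0.05492, p = 0.31492
step 2: Δp = +0.06089, p = 0.37581
step 3: Δp = +0.06520, p = 0.44101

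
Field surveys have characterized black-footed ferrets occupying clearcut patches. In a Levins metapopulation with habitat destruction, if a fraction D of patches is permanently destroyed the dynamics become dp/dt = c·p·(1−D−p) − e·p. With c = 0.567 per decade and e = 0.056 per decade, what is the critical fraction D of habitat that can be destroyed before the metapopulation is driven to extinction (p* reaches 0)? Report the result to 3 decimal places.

The nontrivial equilibrium is p* = (1−D) − e/c; extinction occurs when this hits zero.
So D_crit = 1 − e/c = 1 − 0.056/0.567 = 1 − 0.0988 = 0.9012.
This equals the undisturbed p*, a classic result of Lande's extension.

0.901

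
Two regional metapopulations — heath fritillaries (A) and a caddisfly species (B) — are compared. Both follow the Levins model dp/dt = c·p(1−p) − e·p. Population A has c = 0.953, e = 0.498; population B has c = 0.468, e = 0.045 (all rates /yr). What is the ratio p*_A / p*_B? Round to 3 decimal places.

0.528

A: p*_A = 1 − 0.498/0.953 = 0.4774.
B: p*_B = 1 − 0.045/0.468 = 0.9038.
p*_A / p*_B = 0.4774/0.9038 = 0.5282.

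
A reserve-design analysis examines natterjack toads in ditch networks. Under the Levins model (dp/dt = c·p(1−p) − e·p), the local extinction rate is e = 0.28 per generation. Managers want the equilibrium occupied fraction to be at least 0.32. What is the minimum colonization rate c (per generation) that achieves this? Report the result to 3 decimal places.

0.412

p* = 1 − e/c ≥ 0.32 requires e/c ≤ 0.6800, i.e. c ≥ e/0.6800.
c_min = 0.28/0.6800 = 0.4118.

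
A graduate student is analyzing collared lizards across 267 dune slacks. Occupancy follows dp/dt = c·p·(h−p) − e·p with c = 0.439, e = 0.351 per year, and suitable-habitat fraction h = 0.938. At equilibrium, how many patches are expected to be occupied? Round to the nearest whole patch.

37

p* = h − e/c = 0.938 − 0.7995 = 0.1385.
Expected occupied patches = N × p* = 267 × 0.1385 = 36.97 ≈ 37.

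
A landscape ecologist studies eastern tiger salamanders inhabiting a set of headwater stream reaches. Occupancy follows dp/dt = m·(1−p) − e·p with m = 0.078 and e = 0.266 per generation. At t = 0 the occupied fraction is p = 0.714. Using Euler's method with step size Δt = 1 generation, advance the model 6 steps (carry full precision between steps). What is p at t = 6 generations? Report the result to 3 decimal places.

0.266

Update rule: p ← p + [m·(1−p) − e·p]·Δt with Δt = 1.
p: 0.71400 → 0.54638  (Δp = -0.16762)
p: 0.54638 → 0.43643  (Δp = -0.10996)
p: 0.43643 → 0.36430  (Δp = -0.07213)
p: 0.36430 → 0.31698  (Δp = -0.04732)
p: 0.31698 → 0.28594  (Δp = -0.03104)
p: 0.28594 → 0.26558  (Δp = -0.02036)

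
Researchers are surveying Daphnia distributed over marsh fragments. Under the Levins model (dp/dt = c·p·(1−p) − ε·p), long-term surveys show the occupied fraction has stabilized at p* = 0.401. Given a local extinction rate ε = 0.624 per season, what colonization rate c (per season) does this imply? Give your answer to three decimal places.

1.042

At equilibrium c(1−p*) = ε, so c = ε/(1−p*).
c = 0.624/(1 − 0.401) = 0.624/0.5990 = 1.0417.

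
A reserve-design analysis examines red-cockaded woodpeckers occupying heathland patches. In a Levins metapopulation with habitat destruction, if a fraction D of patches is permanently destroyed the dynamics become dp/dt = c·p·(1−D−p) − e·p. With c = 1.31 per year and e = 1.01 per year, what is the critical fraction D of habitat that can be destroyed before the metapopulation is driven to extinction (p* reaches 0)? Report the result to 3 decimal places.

0.229

The nontrivial equilibrium is p* = (1−D) − e/c; extinction occurs when this hits zero.
So D_crit = 1 − e/c = 1 − 1.01/1.31 = 1 − 0.7710 = 0.2290.
Note this equals the original equilibrium occupancy — the Levins extinction-debt result.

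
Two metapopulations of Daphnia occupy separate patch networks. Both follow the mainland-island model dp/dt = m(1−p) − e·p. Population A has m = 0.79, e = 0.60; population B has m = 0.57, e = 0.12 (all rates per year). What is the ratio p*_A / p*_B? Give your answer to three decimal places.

A: p*_A = m/(m+e) = 0.79/1.3900 = 0.5683.
B: p*_B = 0.57/0.6900 = 0.8261.
p*_A / p*_B = 0.5683/0.8261 = 0.6880.

0.688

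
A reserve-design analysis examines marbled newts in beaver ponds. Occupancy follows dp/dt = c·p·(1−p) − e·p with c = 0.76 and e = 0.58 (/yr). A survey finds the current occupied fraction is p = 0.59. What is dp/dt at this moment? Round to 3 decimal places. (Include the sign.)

-0.158

Colonization term: c·p·(1−p) = 0.76×0.59×0.4100 = 0.18384.
Extinction term: e·p = 0.34220.
dp/dt = 0.18384 − 0.34220 = -0.15836.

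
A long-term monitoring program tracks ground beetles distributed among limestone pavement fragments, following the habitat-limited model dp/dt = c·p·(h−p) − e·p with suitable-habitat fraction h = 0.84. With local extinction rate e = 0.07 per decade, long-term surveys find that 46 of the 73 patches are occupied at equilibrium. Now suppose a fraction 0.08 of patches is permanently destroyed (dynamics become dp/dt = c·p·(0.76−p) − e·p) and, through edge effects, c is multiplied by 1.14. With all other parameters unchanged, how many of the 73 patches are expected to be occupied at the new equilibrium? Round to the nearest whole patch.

42

Observed p* = 46/73 = 0.63014.
Balance c(h−p*) = e gives c = e/(0.84 − 0.63014) = 0.07/0.20986 = 0.33356.
New p* = 0.76 − e/c = 0.76 − 0.07000/0.38026 = 0.57592.
Expected occupied = 73 × 0.57592 = 42.04 ≈ 42.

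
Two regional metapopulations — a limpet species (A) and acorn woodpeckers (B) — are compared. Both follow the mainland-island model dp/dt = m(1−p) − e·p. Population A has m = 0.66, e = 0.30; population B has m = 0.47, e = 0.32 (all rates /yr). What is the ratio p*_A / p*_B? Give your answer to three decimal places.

1.156

A: p*_A = m/(m+e) = 0.66/0.9600 = 0.6875.
B: p*_B = 0.47/0.7900 = 0.5949.
p*_A / p*_B = 0.6875/0.5949 = 1.1556.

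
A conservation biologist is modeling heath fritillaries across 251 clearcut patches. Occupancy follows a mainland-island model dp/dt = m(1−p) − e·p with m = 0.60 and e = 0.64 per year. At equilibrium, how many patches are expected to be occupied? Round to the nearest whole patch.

p* = m/(m+e) = 0.60/1.2400 = 0.4839.
Expected occupied patches = N × p* = 251 × 0.4839 = 121.45 ≈ 121.

121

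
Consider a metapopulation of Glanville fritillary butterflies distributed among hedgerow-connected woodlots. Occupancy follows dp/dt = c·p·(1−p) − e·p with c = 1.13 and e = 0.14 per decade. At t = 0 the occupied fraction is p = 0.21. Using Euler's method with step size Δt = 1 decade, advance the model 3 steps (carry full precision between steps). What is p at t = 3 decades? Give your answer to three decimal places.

0.774

Update rule: p ← p + [c·p·(1−p) − e·p]·Δt with Δt = 1.
p: 0.21000 → 0.36807  (Δp = +0.15807)
p: 0.36807 → 0.57937  (Δp = +0.21130)
p: 0.57937 → 0.77364  (Δp = +0.19427)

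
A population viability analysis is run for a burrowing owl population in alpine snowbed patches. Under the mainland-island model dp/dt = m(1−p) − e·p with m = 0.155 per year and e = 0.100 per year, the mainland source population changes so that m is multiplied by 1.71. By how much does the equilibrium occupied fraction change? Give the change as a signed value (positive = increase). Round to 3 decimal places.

Before: p* = 0.155/(0.155+0.100) = 0.6078.
After: m = 0.26505, e = 0.1; p* = 0.26505/0.3650 = 0.7261.
Δp* = 0.7261 − 0.6078 = +0.1182.

0.118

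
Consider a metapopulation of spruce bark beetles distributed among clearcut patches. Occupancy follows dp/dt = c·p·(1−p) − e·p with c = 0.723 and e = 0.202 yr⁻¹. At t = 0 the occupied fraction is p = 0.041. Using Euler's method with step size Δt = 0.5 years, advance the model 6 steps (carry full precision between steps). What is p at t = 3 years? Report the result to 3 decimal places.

Update rule: p ← p + [c·p·(1−p) − e·p]·Δt with Δt = 0.5.
  1  |  dp/dt·Δt = +0.010073  |  p_1 = 0.051073
  2  |  dp/dt·Δt = +0.012362  |  p_2 = 0.063434
  3  |  dp/dt·Δt = +0.015070  |  p_3 = 0.078504
  4  |  dp/dt·Δt = +0.018222  |  p_4 = 0.096727
  5  |  dp/dt·Δt = +0.021815  |  p_5 = 0.118542
  6  |  dp/dt·Δt = +0.025800  |  p_6 = 0.144342

0.144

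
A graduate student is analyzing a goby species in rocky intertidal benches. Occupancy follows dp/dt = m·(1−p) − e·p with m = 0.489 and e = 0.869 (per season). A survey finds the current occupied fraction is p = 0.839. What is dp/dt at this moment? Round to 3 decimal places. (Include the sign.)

Colonization term: m·(1−p) = 0.489×0.1610 = 0.07873.
Extinction term: e·p = 0.72909.
dp/dt = 0.07873 − 0.72909 = -0.65036.

-0.650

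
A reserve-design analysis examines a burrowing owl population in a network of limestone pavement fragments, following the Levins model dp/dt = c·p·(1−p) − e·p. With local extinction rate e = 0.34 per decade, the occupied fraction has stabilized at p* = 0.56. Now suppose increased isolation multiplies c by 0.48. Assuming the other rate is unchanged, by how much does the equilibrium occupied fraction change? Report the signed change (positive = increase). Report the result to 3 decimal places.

-0.477

Balance c(1−p*) = e gives c = e/(1 − 0.56000) = 0.34/0.44000 = 0.77273.
New p* = 1 − e/c = 1 − 0.34000/0.37091 = 0.08334.
Δp* = 0.08334 − 0.56000 = -0.47666.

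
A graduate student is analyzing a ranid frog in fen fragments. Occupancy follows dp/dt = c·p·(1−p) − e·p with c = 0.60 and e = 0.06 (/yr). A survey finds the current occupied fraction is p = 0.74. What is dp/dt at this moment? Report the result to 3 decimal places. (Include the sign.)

Colonization term: c·p·(1−p) = 0.60×0.74×0.2600 = 0.11544.
Extinction term: e·p = 0.04440.
dp/dt = 0.11544 − 0.04440 = 0.07104.

0.071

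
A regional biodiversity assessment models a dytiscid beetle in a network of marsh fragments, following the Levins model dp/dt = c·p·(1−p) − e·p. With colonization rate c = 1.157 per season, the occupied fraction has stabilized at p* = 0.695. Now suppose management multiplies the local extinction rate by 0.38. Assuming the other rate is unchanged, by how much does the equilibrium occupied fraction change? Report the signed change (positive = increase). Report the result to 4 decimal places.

Balance c(1−p*) = e gives e = 1.157×(1 − 0.69500) = 0.35289.
New p* = 1 − e/c = 1 − 0.13410/1.15700 = 0.88410.
Δp* = 0.88410 − 0.69500 = +0.18910.

0.1891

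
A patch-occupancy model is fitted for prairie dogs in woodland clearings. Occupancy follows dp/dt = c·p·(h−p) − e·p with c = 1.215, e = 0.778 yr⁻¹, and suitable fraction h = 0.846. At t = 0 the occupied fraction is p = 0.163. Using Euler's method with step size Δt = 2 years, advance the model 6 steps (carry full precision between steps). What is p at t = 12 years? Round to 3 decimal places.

Update rule: p ← p + [c·p·(h−p) − e·p]·Δt with Δt = 2.
t = 2: p = 0.16300 + (+0.01690) = 0.17990
t = 4: p = 0.17990 + (+0.01127) = 0.19117
t = 6: p = 0.19117 + (+0.00674) = 0.19790
t = 8: p = 0.19790 + (+0.00373) = 0.20164
t = 10: p = 0.20164 + (+0.00198) = 0.20361
t = 12: p = 0.20361 + (+0.00102) = 0.20463

0.205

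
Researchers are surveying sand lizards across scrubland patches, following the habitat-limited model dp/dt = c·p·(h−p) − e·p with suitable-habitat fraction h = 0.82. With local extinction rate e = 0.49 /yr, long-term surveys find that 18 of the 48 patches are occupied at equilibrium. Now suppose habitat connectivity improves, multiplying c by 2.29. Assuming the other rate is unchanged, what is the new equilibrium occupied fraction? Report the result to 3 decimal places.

0.626

Observed p* = 18/48 = 0.37500.
Balance c(h−p*) = e gives c = e/(0.82 − 0.37500) = 0.49/0.44500 = 1.10112.
New p* = 0.82 − e/c = 0.82 − 0.49000/2.52156 = 0.62568.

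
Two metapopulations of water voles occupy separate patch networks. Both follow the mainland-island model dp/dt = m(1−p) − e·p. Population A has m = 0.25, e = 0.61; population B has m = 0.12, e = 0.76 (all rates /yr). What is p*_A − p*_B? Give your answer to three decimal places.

0.154

A: p*_A = m/(m+e) = 0.25/0.8600 = 0.2907.
B: p*_B = 0.12/0.8800 = 0.1364.
p*_A − p*_B = 0.2907 − 0.1364 = 0.1543.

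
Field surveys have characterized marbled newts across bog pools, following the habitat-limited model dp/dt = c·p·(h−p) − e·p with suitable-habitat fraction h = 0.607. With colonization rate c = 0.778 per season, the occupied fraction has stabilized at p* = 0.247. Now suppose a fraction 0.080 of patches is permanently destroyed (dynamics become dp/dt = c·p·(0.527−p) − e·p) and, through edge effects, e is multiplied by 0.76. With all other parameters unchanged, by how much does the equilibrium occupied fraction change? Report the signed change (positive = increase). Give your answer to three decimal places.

Balance c(h−p*) = e gives e = 0.778×(0.607 − 0.24700) = 0.28008.
New p* = 0.527 − e/c = 0.527 − 0.21286/0.77800 = 0.25340.
Δp* = 0.25340 − 0.24700 = +0.00640.

0.006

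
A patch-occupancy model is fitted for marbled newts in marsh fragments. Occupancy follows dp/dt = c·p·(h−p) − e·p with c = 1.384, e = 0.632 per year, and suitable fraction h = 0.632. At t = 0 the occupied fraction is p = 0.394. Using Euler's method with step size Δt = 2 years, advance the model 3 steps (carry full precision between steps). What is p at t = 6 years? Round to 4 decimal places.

0.1692

Update rule: p ← p + [c·p·(h−p) − e·p]·Δt with Δt = 2.
p: 0.39400 → 0.15554  (Δp = -0.23846)
p: 0.15554 → 0.16407  (Δp = +0.00853)
p: 0.16407 → 0.16920  (Δp = +0.00512)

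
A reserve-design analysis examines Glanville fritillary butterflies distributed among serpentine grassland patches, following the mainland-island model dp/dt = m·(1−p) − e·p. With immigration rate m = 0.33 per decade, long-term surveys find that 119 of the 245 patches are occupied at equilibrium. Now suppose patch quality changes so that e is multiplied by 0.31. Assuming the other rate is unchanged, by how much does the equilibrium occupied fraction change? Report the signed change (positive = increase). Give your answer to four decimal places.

0.2672

Observed p* = 119/245 = 0.48571.
Balance m(1−p*) = e·p* gives e = m(1−p*)/p* = 0.33×0.51429/0.48571 = 0.34942.
New p* = m/(m+e) = 0.33000/(0.33000+0.10832) = 0.75287.
Δp* = 0.75287 − 0.48571 = +0.26716.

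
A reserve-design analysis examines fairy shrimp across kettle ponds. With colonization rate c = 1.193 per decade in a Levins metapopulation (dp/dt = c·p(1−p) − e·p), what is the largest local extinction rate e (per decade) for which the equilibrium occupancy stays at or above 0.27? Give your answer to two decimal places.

0.87

1 − e/c ≥ 0.27 ⇒ e ≤ c(1 − 0.27) = 1.193 × 0.7300.
e_max = 0.8709.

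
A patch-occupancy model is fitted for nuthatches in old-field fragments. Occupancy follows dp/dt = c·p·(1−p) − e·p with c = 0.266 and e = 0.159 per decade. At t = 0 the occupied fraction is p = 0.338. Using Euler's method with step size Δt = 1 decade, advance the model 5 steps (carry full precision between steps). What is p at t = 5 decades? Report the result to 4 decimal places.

Update rule: p ← p + [c·p·(1−p) − e·p]·Δt with Δt = 1.
p: 0.33800 → 0.34378  (Δp = +0.00578)
p: 0.34378 → 0.34912  (Δp = +0.00535)
p: 0.34912 → 0.35406  (Δp = +0.00493)
p: 0.35406 → 0.35860  (Δp = +0.00454)
p: 0.35860 → 0.36276  (Δp = +0.00416)

0.3628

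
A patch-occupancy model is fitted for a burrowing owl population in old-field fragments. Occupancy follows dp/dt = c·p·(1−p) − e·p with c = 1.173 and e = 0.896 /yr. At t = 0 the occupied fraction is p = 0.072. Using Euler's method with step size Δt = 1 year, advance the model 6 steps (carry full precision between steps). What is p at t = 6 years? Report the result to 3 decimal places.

0.165

Update rule: p ← p + [c·p·(1−p) − e·p]·Δt with Δt = 1.
p: 0.07200 → 0.08586  (Δp = +0.01386)
p: 0.08586 → 0.10100  (Δp = +0.01514)
p: 0.10100 → 0.11701  (Δp = +0.01601)
p: 0.11701 → 0.13336  (Δp = +0.01635)
p: 0.13336 → 0.14944  (Δp = +0.01608)
p: 0.14944 → 0.16464  (Δp = +0.01520)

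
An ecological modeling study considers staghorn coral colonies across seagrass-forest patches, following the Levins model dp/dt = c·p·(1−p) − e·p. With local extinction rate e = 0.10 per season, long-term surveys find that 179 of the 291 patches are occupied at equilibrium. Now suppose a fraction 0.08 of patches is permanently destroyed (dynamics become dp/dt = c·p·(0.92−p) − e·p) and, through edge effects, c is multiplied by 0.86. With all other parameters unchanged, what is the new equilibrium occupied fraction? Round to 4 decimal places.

Observed p* = 179/291 = 0.61512.
Balance c(1−p*) = e gives c = e/(1 − 0.61512) = 0.10/0.38488 = 0.25982.
New p* = 0.92 − e/c = 0.92 − 0.10000/0.22345 = 0.47247.

0.4725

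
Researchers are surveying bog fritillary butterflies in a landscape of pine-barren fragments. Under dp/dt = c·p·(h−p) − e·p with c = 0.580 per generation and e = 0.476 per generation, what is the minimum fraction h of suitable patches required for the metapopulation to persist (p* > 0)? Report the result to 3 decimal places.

0.821

p* = h − e/c is positive only when h > e/c.
h_min = e/c = 0.476/0.580 = 0.8207.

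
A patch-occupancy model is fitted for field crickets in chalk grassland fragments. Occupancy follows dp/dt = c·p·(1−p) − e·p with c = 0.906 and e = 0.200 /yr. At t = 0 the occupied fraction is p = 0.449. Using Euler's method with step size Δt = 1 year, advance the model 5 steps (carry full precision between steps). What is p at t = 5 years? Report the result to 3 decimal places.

Update rule: p ← p + [c·p·(1−p) − e·p]·Δt with Δt = 1.
p: 0.44900 → 0.58334  (Δp = +0.13434)
p: 0.58334 → 0.68688  (Δp = +0.10354)
p: 0.68688 → 0.74436  (Δp = +0.05748)
p: 0.74436 → 0.76789  (Δp = +0.02353)
p: 0.76789 → 0.77579  (Δp = +0.00790)

0.776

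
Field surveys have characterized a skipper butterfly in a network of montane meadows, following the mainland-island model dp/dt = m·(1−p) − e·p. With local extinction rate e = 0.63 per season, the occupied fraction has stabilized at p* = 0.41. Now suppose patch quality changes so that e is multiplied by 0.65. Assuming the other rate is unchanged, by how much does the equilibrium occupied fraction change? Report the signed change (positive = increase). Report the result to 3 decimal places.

Balance m(1−p*) = e·p* gives m = e·p*/(1−p*) = 0.63×0.41000/0.59000 = 0.43780.
New p* = m/(m+e) = 0.43780/(0.43780+0.40950) = 0.51670.
Δp* = 0.51670 − 0.41000 = +0.10670.

0.107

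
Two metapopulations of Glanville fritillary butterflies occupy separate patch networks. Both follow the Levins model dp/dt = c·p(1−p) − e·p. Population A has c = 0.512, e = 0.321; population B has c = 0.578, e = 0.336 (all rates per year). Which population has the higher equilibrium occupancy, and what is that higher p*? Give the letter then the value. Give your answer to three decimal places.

B, 0.419

A: p*_A = 1 − 0.321/0.512 = 0.3730.
B: p*_B = 1 − 0.336/0.578 = 0.4187.
B is higher at 0.4187.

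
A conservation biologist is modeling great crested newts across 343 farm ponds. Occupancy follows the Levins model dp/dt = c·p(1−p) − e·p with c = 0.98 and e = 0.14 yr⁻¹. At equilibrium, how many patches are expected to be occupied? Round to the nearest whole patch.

p* = 1 − e/c = 1 − 0.14/0.98 = 0.8571.
Expected occupied patches = N × p* = 343 × 0.8571 = 294.00 ≈ 294.

294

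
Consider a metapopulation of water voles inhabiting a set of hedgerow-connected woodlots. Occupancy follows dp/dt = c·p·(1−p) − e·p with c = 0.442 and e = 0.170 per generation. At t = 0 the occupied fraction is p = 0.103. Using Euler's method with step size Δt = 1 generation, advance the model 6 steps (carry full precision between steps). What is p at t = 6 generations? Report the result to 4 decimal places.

Update rule: p ← p + [c·p·(1−p) − e·p]·Δt with Δt = 1.
step 1: Δp = +0.02333, p = 0.12633
step 2: Δp = +0.02731, p = 0.15363
step 3: Δp = +0.03136, p = 0.18499
step 4: Δp = +0.03519, p = 0.22018
step 5: Δp = +0.03846, p = 0.25864
step 6: Δp = +0.04078, p = 0.29943

0.2994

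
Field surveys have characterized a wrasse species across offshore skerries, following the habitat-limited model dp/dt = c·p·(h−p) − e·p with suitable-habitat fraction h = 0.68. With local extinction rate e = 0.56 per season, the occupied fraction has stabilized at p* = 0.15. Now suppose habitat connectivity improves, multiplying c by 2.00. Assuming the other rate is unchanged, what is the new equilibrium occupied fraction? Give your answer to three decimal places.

Balance c(h−p*) = e gives c = e/(0.68 − 0.15000) = 0.56/0.53000 = 1.05660.
New p* = 0.68 − e/c = 0.68 − 0.56000/2.11320 = 0.41500.

0.415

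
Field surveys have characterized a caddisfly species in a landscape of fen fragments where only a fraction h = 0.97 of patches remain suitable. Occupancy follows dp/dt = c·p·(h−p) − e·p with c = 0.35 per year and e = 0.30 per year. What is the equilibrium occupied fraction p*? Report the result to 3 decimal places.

0.113

Setting dp/dt = 0 and dividing by p* gives c·(h−p*) = e.
So p* = h − e/c = 0.97 − 0.30/0.35 = 0.97 − 0.8571 = 0.1129.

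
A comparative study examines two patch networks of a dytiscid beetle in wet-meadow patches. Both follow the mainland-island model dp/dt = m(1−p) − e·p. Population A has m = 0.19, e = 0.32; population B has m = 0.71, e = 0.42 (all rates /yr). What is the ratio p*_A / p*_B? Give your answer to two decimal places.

0.59

A: p*_A = m/(m+e) = 0.19/0.5100 = 0.3725.
B: p*_B = 0.71/1.1300 = 0.6283.
p*_A / p*_B = 0.3725/0.6283 = 0.5929.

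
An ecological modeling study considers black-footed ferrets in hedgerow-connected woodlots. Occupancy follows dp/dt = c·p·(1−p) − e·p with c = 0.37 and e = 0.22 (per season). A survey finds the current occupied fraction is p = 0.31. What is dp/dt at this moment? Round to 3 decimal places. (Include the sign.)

0.011

Colonization term: c·p·(1−p) = 0.37×0.31×0.6900 = 0.07914.
Extinction term: e·p = 0.06820.
dp/dt = 0.07914 − 0.06820 = 0.01094.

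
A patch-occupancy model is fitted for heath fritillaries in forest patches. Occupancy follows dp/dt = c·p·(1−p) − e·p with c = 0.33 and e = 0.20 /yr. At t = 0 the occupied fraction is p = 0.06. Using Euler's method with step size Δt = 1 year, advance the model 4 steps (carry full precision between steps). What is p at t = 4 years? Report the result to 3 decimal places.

0.090

Update rule: p ← p + [c·p·(1−p) − e·p]·Δt with Δt = 1.
p: 0.06000 → 0.06661  (Δp = +0.00661)
p: 0.06661 → 0.07381  (Δp = +0.00720)
p: 0.07381 → 0.08160  (Δp = +0.00780)
p: 0.08160 → 0.09002  (Δp = +0.00841)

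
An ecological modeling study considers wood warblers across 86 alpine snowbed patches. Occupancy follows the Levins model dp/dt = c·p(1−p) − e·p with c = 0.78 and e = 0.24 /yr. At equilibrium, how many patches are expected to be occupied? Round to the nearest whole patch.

p* = 1 − e/c = 1 − 0.24/0.78 = 0.6923.
Expected occupied patches = N × p* = 86 × 0.6923 = 59.54 ≈ 60.

60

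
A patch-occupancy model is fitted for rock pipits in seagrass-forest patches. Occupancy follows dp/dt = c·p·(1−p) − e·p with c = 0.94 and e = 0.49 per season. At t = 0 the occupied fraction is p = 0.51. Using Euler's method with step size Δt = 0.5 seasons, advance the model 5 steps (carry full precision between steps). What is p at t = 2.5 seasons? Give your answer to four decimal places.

0.4870

Update rule: p ← p + [c·p·(1−p) − e·p]·Δt with Δt = 0.5.
t = 0.5: p = 0.51000 + (-0.00750) = 0.50250
t = 1: p = 0.50250 + (-0.00562) = 0.49689
t = 1.5: p = 0.49689 + (-0.00424) = 0.49264
t = 2: p = 0.49264 + (-0.00322) = 0.48942
t = 2.5: p = 0.48942 + (-0.00246) = 0.48696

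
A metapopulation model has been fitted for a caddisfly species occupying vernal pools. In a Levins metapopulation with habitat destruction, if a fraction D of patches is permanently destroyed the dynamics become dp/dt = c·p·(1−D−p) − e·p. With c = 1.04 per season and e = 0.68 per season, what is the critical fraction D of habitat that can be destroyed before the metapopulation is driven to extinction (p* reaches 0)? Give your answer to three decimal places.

0.346

The nontrivial equilibrium is p* = (1−D) − e/c; extinction occurs when this hits zero.
So D_crit = 1 − e/c = 1 − 0.68/1.04 = 1 − 0.6538 = 0.3462.
Note this equals the original equilibrium occupancy — the Levins extinction-debt result.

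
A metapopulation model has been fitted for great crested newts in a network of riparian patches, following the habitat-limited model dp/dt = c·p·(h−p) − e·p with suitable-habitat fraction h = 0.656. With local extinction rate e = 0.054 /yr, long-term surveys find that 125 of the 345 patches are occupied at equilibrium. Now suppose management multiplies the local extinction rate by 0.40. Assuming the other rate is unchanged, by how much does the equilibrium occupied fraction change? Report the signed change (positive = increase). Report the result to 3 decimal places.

Observed p* = 125/345 = 0.36232.
Balance c(h−p*) = e gives c = e/(0.656 − 0.36232) = 0.054/0.29368 = 0.18387.
New p* = 0.656 − e/c = 0.656 − 0.02160/0.18387 = 0.53853.
Δp* = 0.53853 − 0.36232 = +0.17621.

0.176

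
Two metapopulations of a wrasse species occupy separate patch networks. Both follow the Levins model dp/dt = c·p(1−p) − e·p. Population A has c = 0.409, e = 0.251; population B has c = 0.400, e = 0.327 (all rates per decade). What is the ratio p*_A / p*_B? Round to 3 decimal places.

A: p*_A = 1 − 0.251/0.409 = 0.3863.
B: p*_B = 1 − 0.327/0.400 = 0.1825.
p*_A / p*_B = 0.3863/0.1825 = 2.1168.

2.117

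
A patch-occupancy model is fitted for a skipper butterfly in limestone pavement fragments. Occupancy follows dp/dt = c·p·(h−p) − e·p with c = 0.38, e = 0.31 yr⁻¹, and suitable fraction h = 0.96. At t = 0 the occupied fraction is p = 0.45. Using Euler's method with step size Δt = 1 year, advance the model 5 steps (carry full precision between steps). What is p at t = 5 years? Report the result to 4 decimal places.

0.2878

Update rule: p ← p + [c·p·(h−p) − e·p]·Δt with Δt = 1.
p: 0.45000 → 0.39771  (Δp = -0.05229)
p: 0.39771 → 0.35940  (Δp = -0.03831)
p: 0.35940 → 0.33001  (Δp = -0.02939)
p: 0.33001 → 0.30671  (Δp = -0.02330)
p: 0.30671 → 0.28777  (Δp = -0.01894)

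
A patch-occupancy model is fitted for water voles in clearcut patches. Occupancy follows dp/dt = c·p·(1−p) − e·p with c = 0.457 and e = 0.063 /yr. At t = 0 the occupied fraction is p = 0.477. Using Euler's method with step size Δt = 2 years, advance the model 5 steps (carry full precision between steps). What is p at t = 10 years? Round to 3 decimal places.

0.861

Update rule: p ← p + [c·p·(1−p) − e·p]·Δt with Δt = 2.
t = 2: p = 0.47700 + (+0.16791) = 0.64491
t = 4: p = 0.64491 + (+0.12805) = 0.77296
t = 6: p = 0.77296 + (+0.06301) = 0.83597
t = 8: p = 0.83597 + (+0.02000) = 0.85597
t = 10: p = 0.85597 + (+0.00483) = 0.86080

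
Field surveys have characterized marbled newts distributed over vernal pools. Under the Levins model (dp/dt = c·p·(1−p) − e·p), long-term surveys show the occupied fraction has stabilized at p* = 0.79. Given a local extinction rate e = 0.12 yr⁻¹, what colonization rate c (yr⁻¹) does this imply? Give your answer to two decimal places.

0.57

At equilibrium c(1−p*) = e, so c = e/(1−p*).
c = 0.12/(1 − 0.79) = 0.12/0.2100 = 0.5714.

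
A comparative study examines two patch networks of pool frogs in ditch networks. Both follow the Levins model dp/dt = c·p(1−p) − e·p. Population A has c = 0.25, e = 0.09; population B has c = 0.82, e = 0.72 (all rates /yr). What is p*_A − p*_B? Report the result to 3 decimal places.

A: p*_A = 1 − 0.09/0.25 = 0.6400.
B: p*_B = 1 − 0.72/0.82 = 0.1220.
p*_A − p*_B = 0.6400 − 0.1220 = 0.5180.

0.518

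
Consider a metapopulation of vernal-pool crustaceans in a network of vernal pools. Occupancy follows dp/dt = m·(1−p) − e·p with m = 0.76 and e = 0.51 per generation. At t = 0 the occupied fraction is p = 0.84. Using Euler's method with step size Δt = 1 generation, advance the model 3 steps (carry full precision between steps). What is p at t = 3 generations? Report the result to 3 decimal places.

Update rule: p ← p + [m·(1−p) − e·p]·Δt with Δt = 1.
p: 0.84000 → 0.53320  (Δp = -0.30680)
p: 0.53320 → 0.61604  (Δp = +0.08284)
p: 0.61604 → 0.59367  (Δp = -0.02237)

0.594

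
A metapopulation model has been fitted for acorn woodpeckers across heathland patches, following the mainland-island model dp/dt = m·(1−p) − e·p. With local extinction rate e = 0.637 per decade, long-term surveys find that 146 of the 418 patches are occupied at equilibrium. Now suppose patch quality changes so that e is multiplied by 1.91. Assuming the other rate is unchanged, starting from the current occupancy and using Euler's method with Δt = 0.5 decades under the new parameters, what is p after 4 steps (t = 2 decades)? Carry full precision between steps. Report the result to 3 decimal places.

Observed p* = 146/418 = 0.34928.
Balance m(1−p*) = e·p* gives m = e·p*/(1−p*) = 0.637×0.34928/0.65072 = 0.34192.
Starting from p₀ = 0.34928; update p ← p + (dp/dt)·Δt with the new parameters.
  1  |  dp/dt·Δt = -0.101234  |  p_1 = 0.248048
  2  |  dp/dt·Δt = -0.022343  |  p_2 = 0.225705
  3  |  dp/dt·Δt = -0.004931  |  p_3 = 0.220774
  4  |  dp/dt·Δt = -0.001088  |  p_4 = 0.219686

0.220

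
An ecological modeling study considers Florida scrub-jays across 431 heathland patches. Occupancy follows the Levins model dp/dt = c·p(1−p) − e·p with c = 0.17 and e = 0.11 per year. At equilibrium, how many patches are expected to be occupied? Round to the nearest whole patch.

p* = 1 − e/c = 1 − 0.11/0.17 = 0.3529.
Expected occupied patches = N × p* = 431 × 0.3529 = 152.12 ≈ 152.

152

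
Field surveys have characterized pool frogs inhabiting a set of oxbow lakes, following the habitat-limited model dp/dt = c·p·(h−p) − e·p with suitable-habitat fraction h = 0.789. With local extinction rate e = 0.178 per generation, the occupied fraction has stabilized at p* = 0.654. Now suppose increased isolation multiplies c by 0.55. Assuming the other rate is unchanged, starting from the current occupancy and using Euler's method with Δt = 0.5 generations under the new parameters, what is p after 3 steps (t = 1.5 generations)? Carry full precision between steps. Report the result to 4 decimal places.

Balance c(h−p*) = e gives c = e/(0.789 − 0.65400) = 0.178/0.13500 = 1.31852.
Starting from p₀ = 0.65400; update p ← p + (dp/dt)·Δt with the new parameters.
step 1: Δp = -0.02619, p = 0.62781
step 2: Δp = -0.01918, p = 0.60863
step 3: Δp = -0.01436, p = 0.59426

0.5943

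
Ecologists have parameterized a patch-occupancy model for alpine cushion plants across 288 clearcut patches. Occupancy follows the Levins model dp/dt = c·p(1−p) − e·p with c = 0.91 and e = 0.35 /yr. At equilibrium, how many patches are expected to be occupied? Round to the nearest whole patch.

177

p* = 1 − e/c = 1 − 0.35/0.91 = 0.6154.
Expected occupied patches = N × p* = 288 × 0.6154 = 177.23 ≈ 177.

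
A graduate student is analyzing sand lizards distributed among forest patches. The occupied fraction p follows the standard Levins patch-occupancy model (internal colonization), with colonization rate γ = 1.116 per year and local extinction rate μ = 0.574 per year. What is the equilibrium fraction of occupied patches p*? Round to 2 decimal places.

At equilibrium, colonization balances extinction: γ·p*·(1−p*) = μ·p*.
So p* = 1 − μ/γ = 1 − 0.574/1.116 = 1 − 0.5143 = 0.4857.

0.49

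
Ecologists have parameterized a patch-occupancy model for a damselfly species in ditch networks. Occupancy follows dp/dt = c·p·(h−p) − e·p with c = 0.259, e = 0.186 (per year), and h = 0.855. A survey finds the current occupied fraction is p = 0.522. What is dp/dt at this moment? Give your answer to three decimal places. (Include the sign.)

Colonization term: c·p·(h−p) = 0.259×0.522×0.3330 = 0.04502.
Extinction term: e·p = 0.09709.
dp/dt = 0.04502 − 0.09709 = -0.05207.

-0.052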